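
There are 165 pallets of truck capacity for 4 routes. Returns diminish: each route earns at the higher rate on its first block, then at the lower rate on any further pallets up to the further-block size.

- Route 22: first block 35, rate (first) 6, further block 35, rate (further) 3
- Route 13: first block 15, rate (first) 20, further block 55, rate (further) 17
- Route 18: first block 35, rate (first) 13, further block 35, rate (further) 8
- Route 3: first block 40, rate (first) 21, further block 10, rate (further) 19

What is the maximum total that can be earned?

Treat each block as its own option and order by rate: Route 3/T1 21 > Route 13/T1 20 > Route 3/T2 19 > Route 13/T2 17 > Route 18/T1 13 > Route 18/T2 8 > Route 22/T1 6 > Route 22/T2 3.
Route 3/T1 (21): +40 ; 125 left.
Route 13 T1 at 20: fill all 15 ; 110 left.
Route 3 T2 at 19: fill all 10 ; 100 left.
Route 13/T2 (17): +55 ; 45 left.
Fill Route 18 T1 block (35 at 13) ; 10 left.
10 remain; put them into Route 18 T2 at 8.
Total = 21×40 + 20×15 + 19×10 + 17×55 + 13×35 + 8×10 = 2800.

2800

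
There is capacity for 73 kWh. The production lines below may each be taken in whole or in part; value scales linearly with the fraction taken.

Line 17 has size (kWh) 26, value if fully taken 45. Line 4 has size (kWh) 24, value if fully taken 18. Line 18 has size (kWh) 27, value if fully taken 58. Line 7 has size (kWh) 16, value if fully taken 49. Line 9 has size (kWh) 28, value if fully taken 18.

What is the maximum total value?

Sort by value density: Line 7 49/16≈3.06, Line 18 58/27≈2.15, Line 17 45/26≈1.73, Line 4 18/24≈0.75, Line 9 18/28≈0.643.
Take all of Line 7 (16 kWh, value 49) → 57 kWh left.
Line 18: take in full, 27 kWh for value 58 → 30 left.
Take all of Line 17 (26 kWh, value 45) → 4 kWh left.
4 kWh left: a 4/24 share of Line 4 gives 18×4/24 = 3.
Total value = 155.

155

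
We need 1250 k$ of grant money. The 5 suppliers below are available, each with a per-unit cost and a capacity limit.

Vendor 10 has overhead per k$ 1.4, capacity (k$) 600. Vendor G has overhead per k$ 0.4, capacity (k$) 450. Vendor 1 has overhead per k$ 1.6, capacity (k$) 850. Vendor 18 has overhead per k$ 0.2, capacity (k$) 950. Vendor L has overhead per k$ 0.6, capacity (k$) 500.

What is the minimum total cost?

Fill from the cheapest supplier first.
Take 950 from Vendor 18 at 0.2 ; need 300 more.
Take 300 from Vendor G at 0.4 to finish.
Vendor L, Vendor 10, Vendor 1: unused.
Cost = 950×0.2 + 300×0.4 = 310.

310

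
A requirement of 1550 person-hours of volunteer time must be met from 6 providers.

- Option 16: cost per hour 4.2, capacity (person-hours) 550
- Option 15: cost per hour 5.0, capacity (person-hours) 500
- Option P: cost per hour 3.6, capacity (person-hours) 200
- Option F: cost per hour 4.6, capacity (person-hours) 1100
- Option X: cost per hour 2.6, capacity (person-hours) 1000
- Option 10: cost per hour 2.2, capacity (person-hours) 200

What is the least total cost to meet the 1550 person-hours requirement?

Fill from the cheapest provider first.
Option 10 (2.2): use full 200 — 1350 person-hours to go.
Option X at 2.6: take all 1000 person-hours — 350 still needed.
Take 200 from Option P at 3.6 — need 150 more.
Option 16 (4.2): take the remaining 150 — done.
Option F, Option 15: unused.
Cost = 200×2.2 + 1000×2.6 + 200×3.6 + 150×4.2 = 4390.

4390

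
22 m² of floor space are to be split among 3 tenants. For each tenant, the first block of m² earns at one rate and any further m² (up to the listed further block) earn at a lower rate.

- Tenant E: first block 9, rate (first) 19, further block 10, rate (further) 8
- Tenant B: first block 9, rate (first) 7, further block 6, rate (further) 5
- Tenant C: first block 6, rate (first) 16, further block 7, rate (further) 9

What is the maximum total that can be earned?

Treat each block as its own option and order by rate: Tenant E/first 19 > Tenant C/first 16 > Tenant C/second 9 > Tenant E/second 8 > Tenant B/first 7 > Tenant B/second 5.
Tenant E first at 19: fill all 9 — 13 left.
Tenant C first at 16: fill all 6 — 7 left.
Tenant C/second (9): +7 — 0 left.
Total = 19×9 + 16×6 + 9×7 = 330.

330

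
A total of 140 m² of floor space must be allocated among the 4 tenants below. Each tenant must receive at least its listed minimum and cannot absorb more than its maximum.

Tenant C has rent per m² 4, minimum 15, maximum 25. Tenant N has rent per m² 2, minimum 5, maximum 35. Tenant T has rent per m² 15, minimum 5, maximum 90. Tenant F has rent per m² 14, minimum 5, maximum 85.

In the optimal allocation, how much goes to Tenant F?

30

Meeting every minimum uses 15+5+5+5 = 30 m², leaving 110.
Rank by rent per m²: Tenant T 15 > Tenant F 14 > Tenant C 4 > Tenant N 2.
Tenant T: +85 to 90 (cap) → 25 left.
Tenant F has room for 80 more but only 25 remain, so it gets 30.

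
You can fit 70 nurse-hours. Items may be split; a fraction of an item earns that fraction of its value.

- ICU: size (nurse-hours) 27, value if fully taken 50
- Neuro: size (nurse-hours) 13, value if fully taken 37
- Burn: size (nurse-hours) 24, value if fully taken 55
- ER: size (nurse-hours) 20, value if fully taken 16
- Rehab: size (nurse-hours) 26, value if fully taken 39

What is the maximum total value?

151

Rank by value-to-size ratio: Neuro 37/13≈2.85, Burn 55/24≈2.29, ICU 50/27≈1.85, Rehab 39/26≈1.5, ER 16/20≈0.8.
Take all of Neuro (13 nurse-hours, value 37) → 57 nurse-hours left.
All 24 nurse-hours of Burn fit (value 55) → 33 remain.
All 27 nurse-hours of ICU fit (value 50) → 6 remain.
6 nurse-hours left: a 6/26 share of Rehab gives 39×6/26 = 9.
Total value = 151.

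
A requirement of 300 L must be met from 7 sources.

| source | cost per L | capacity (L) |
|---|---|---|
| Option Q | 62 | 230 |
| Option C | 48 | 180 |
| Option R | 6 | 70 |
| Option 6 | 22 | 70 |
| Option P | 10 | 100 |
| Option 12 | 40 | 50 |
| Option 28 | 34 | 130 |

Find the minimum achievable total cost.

Use sources in increasing cost order.
Option R (6): use full 70 — 230 L to go.
Option P at 10: take all 100 L — 130 still needed.
Option 6 (22): use full 70 — 60 L to go.
Option 28 at 34: take 60 of its 130 — requirement met.
Option 12, Option C, Option Q: unused.
Cost = 70×6 + 100×10 + 70×22 + 60×34 = 5000.

5000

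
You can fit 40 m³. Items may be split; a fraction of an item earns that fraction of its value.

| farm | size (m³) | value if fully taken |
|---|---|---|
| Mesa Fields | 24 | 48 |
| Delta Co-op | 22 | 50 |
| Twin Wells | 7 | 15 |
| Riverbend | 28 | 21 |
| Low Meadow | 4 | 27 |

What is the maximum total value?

106

Best value per unit of size first: Low Meadow 27/4≈6.75, Delta Co-op 50/22≈2.27, Twin Wells 15/7≈2.14, Mesa Fields 48/24≈2, Riverbend 21/28≈0.75.
All 4 m³ of Low Meadow fit (value 27) — 36 remain.
All 22 m³ of Delta Co-op fit (value 50) — 14 remain.
Twin Wells: take in full, 7 m³ for value 15 — 7 left.
Fill the last 7 m³ with part of Mesa Fields: 7/24 of it earns 14.
Total value = 106.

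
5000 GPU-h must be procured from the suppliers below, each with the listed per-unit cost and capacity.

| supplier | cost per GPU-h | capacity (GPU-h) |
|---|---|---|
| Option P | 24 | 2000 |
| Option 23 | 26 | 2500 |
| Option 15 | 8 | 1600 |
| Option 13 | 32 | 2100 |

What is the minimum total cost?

Cheapest first:
Take 1600 from Option 15 at 8 → need 3400 more.
Option P (24): use full 2000 → 1400 GPU-h to go.
Take 1400 from Option 23 at 26 to finish.
Option 13: unused.
Cost = 1600×8 + 2000×24 + 1400×26 = 97200.

97200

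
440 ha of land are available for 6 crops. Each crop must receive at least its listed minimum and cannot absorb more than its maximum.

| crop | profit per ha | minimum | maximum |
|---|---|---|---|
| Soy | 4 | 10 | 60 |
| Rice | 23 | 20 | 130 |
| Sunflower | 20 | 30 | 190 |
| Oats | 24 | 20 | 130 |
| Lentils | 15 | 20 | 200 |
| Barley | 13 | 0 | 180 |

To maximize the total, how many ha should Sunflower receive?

150

Meeting every minimum uses 10+20+30+20+20+0 = 100 ha, leaving 340.
Rank by profit per ha: Oats 24 > Rice 23 > Sunflower 20 > Lentils 15 > Barley 13 > Soy 4.
Give Oats 110 more to hit its cap of 130 ; 230 left.
Rice: +110 to 130 (cap) ; 120 left.
Sunflower: +120 (room for 160) → 150. Pool exhausted.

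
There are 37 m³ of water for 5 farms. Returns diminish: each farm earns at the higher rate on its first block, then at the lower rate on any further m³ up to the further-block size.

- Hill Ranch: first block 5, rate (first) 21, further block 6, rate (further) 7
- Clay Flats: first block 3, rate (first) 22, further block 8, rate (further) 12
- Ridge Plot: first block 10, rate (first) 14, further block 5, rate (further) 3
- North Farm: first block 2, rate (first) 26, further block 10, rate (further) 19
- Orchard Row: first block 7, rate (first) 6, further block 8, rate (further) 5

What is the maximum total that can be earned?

Treat each block as its own option and order by rate: North Farm/T1 26 > Clay Flats/T1 22 > Hill Ranch/T1 21 > North Farm/T2 19 > Ridge Plot/T1 14 > Clay Flats/T2 12 > Hill Ranch/T2 7 > Orchard Row/T1 6 > Orchard Row/T2 5 > Ridge Plot/T2 3.
Fill North Farm T1 block (2 at 26) → 35 left.
Fill Clay Flats T1 block (3 at 22) → 32 left.
Fill Hill Ranch T1 block (5 at 21) → 27 left.
Fill North Farm T2 block (10 at 19) → 17 left.
Ridge Plot T1 at 14: fill all 10 → 7 left.
Clay Flats/T2: +7 of 8 at 12; pool empty.
Total = 26×2 + 22×3 + 21×5 + 19×10 + 14×10 + 12×7 = 637.

637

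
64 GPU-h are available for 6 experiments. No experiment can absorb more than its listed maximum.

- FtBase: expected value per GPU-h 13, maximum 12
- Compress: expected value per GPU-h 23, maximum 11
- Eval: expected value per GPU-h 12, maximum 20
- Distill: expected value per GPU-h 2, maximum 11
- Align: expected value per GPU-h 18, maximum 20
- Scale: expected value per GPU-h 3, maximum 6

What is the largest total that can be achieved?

1012

Order the experiments by expected value per GPU-h: Compress 23 > Align 18 > FtBase 13 > Eval 12 > Scale 3 > Distill 2.
Compress: +11 to 11 (cap) — 53 left.
Give Align 20 to hit its cap of 20 — 33 left.
Give FtBase 12 to hit its cap of 12 — 21 left.
Eval takes 20 to reach its cap of 20 — 1 left.
Scale: +1 (room for 6) → 1. Pool exhausted.
Total = 13×12 + 23×11 + 12×20 + 18×20 + 3×1 = 1012.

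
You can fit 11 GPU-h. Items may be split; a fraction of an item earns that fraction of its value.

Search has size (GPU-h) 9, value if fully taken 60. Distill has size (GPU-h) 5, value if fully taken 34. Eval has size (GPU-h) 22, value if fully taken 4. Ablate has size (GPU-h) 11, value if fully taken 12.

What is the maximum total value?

Sort by value density: Distill 34/5≈6.8, Search 60/9≈6.67, Ablate 12/11≈1.09, Eval 4/22≈0.182.
Take all of Distill (5 GPU-h, value 34) ; 6 GPU-h left.
Only 6 GPU-h remain; take 6/9 of Search for value 60×6/9 = 40.
Total value = 74.

74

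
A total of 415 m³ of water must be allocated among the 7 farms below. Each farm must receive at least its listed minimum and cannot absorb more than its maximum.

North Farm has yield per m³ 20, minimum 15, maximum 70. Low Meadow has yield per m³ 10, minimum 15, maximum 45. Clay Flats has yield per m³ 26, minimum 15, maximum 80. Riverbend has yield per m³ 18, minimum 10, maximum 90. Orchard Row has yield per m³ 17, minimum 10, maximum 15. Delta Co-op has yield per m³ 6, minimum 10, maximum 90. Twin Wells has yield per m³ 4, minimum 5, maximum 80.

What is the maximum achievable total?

6445

Meeting every minimum uses 15+15+15+10+10+10+5 = 80 m³, leaving 335.
Highest yield per m³ first: Clay Flats 26 > North Farm 20 > Riverbend 18 > Orchard Row 17 > Low Meadow 10 > Delta Co-op 6 > Twin Wells 4.
Clay Flats: +65 to 80 (cap) → 270 left.
North Farm takes 55 more to reach its cap of 70 → 215 left.
Riverbend: +80 to 90 (cap) → 135 left.
Orchard Row: +5 to 15 (cap) → 130 left.
Low Meadow: +30 to 45 (cap) → 100 left.
Give Delta Co-op 80 more to hit its cap of 90 → 20 left.
Only 20 left; Twin Wells takes them to reach 25.
Total = 20×70 + 10×45 + 26×80 + 18×90 + 17×15 + 6×90 + 4×25 = 6445.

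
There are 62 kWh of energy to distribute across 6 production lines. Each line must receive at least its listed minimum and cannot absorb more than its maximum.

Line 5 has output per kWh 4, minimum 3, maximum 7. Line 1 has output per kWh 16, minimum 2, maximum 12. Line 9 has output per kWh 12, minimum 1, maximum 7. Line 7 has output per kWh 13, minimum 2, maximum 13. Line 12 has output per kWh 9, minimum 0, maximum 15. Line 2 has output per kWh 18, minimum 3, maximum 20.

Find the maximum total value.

880

Meeting every minimum uses 3+2+1+2+0+3 = 11 kWh, leaving 51.
Rank by output per kWh: Line 2 18 > Line 1 16 > Line 7 13 > Line 9 12 > Line 12 9 > Line 5 4.
Give Line 2 17 more to hit its cap of 20 → 34 left.
Line 1: +10 to 12 (cap) → 24 left.
Line 7 takes 11 more to reach its cap of 13 → 13 left.
Give Line 9 6 more to hit its cap of 7 → 7 left.
Line 12: +7 (room for 15) → 7. Pool exhausted.
Total = 4×3 + 16×12 + 12×7 + 13×13 + 9×7 + 18×20 = 880.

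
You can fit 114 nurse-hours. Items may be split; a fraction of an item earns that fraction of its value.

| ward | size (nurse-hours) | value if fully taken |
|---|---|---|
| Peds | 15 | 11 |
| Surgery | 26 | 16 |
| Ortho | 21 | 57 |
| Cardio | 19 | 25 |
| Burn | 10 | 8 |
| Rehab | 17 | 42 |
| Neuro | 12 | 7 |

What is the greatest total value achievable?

162.5

Best value per unit of size first: Ortho 57/21≈2.71, Rehab 42/17≈2.47, Cardio 25/19≈1.32, Burn 8/10≈0.8, Peds 11/15≈0.733, Surgery 16/26≈0.615, Neuro 7/12≈0.583.
Ortho: take in full, 21 nurse-hours for value 57 ; 93 left.
All 17 nurse-hours of Rehab fit (value 42) ; 76 remain.
Cardio: take in full, 19 nurse-hours for value 25 ; 57 left.
Burn: take in full, 10 nurse-hours for value 8 ; 47 left.
Peds: take in full, 15 nurse-hours for value 11 ; 32 left.
Take all of Surgery (26 nurse-hours, value 16) ; 6 nurse-hours left.
6 nurse-hours left: a 6/12 share of Neuro gives 7×6/12 = 3.5.
Total value = 162.5.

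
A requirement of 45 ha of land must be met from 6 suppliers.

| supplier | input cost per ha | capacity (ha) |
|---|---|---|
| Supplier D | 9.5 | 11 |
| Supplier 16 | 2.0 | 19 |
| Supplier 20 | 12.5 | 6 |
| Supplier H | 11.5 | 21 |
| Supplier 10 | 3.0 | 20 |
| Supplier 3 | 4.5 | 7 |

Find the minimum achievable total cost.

125

Fill from the cheapest supplier first.
Supplier 16 at 2.0: take all 19 ha — 26 still needed.
Take 20 from Supplier 10 at 3.0 — need 6 more.
Supplier 3 (4.5): take the remaining 6 — done.
Supplier D, Supplier H, Supplier 20: unused.
Cost = 19×2.0 + 20×3.0 + 6×4.5 = 125.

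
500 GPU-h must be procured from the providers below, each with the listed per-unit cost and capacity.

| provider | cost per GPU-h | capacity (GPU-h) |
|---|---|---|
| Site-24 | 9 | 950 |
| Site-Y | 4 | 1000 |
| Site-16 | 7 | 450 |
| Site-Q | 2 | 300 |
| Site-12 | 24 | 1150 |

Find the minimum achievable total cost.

Cheapest first:
Take 300 from Site-Q at 2 → need 200 more.
Site-Y (4): take the remaining 200 → done.
Site-16, Site-24, Site-12: unused.
Cost = 300×2 + 200×4 = 1400.

1400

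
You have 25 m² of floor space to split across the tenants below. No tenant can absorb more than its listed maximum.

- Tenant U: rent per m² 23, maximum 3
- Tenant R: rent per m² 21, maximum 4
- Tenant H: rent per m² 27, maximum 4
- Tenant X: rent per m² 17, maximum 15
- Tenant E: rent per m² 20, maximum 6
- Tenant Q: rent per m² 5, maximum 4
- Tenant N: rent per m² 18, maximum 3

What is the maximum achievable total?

520

Highest rent per m² first: Tenant H 27 > Tenant U 23 > Tenant R 21 > Tenant E 20 > Tenant N 18 > Tenant X 17 > Tenant Q 5.
Give Tenant H 4 to hit its cap of 4 → 21 left.
Give Tenant U 3 to hit its cap of 3 → 18 left.
Tenant R takes 4 to reach its cap of 4 → 14 left.
Tenant E takes 6 to reach its cap of 6 → 8 left.
Tenant N takes 3 to reach its cap of 3 → 5 left.
Tenant X has room for 15 but only 5 remain, so it gets 5.
Total = 23×3 + 21×4 + 27×4 + 17×5 + 20×6 + 18×3 = 520.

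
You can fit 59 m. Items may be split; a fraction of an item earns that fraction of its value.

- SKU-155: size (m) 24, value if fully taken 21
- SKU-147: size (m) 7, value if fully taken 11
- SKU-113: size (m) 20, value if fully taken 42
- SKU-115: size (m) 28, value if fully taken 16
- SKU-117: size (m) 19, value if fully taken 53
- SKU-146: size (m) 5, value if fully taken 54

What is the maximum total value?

Rank by value-to-size ratio: SKU-146 54/5≈10.8, SKU-117 53/19≈2.79, SKU-113 42/20≈2.1, SKU-147 11/7≈1.57, SKU-155 21/24≈0.875, SKU-115 16/28≈0.571.
All 5 m of SKU-146 fit (value 54) ; 54 remain.
SKU-117: take in full, 19 m for value 53 ; 35 left.
All 20 m of SKU-113 fit (value 42) ; 15 remain.
Take all of SKU-147 (7 m, value 11) ; 8 m left.
8 m left: a 8/24 share of SKU-155 gives 21×8/24 = 7.
Total value = 167.

167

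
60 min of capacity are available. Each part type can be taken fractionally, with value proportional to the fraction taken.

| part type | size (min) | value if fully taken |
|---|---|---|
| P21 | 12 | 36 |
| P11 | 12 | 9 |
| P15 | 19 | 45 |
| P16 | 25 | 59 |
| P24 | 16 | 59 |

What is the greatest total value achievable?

170.68

Sort by value density: P24 59/16≈3.69, P21 36/12≈3, P15 45/19≈2.37, P16 59/25≈2.36, P11 9/12≈0.75.
All 16 min of P24 fit (value 59) → 44 remain.
Take all of P21 (12 min, value 36) → 32 min left.
P15: take in full, 19 min for value 45 → 13 left.
13 min left: a 13/25 share of P16 gives 59×13/25 = 30.68.
Total value = 170.68.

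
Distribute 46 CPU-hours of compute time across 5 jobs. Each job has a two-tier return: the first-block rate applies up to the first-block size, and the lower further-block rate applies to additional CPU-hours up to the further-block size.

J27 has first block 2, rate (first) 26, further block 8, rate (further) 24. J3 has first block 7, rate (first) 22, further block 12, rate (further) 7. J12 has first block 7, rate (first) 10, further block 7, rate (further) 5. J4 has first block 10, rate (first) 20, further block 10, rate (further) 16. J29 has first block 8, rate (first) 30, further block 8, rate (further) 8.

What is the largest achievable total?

Treat each block as its own option and order by rate: J29/T1 30 > J27/T1 26 > J27/T2 24 > J3/T1 22 > J4/T1 20 > J4/T2 16 > J12/T1 10 > J29/T2 8 > J3/T2 7 > J12/T2 5.
Fill J29 T1 block (8 at 30) — 38 left.
Fill J27 T1 block (2 at 26) — 36 left.
J27/T2 (24): +8 — 28 left.
J3/T1 (22): +7 — 21 left.
Fill J4 T1 block (10 at 20) — 11 left.
J4 T2 at 16: fill all 10 — 1 left.
J12/T1: +1 of 7 at 10; pool empty.
Total = 30×8 + 26×2 + 24×8 + 22×7 + 20×10 + 16×10 + 10×1 = 1008.

1008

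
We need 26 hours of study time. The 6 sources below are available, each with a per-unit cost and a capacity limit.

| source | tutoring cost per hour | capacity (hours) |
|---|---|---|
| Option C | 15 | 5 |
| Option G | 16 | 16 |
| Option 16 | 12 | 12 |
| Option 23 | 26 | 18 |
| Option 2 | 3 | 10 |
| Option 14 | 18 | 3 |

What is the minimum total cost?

Fill from the cheapest source first.
Option 2 at 3: take all 10 hours — 16 still needed.
Take 12 from Option 16 at 12 — need 4 more.
Option C at 15: take 4 of its 5 — requirement met.
Option G, Option 14, Option 23: unused.
Cost = 10×3 + 12×12 + 4×15 = 234.

234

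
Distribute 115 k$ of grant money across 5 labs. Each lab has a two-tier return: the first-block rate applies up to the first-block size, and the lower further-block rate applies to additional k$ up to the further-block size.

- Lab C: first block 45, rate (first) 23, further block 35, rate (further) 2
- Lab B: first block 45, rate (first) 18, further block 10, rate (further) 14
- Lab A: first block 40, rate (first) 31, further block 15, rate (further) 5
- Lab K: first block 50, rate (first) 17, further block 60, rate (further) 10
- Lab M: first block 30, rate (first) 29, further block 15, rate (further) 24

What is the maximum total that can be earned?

3160

Rank every tier by rate: Lab A/first 31 > Lab M/first 29 > Lab M/second 24 > Lab C/first 23 > Lab B/first 18 > Lab K/first 17 > Lab B/second 14 > Lab K/second 10 > Lab A/second 5 > Lab C/second 2.
Lab A first at 31: fill all 40 ; 75 left.
Fill Lab M first block (30 at 29) ; 45 left.
Fill Lab M second block (15 at 24) ; 30 left.
Lab C/first: +30 of 45 at 23; pool empty.
Total = 31×40 + 29×30 + 24×15 + 23×30 = 3160.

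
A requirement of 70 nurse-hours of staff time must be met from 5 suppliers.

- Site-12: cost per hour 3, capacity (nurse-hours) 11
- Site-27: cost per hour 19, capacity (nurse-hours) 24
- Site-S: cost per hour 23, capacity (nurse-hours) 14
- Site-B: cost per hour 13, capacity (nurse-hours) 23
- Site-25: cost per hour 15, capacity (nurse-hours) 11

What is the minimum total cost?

Use suppliers in increasing cost order.
Site-12 at 3: take all 11 nurse-hours ; 59 still needed.
Site-B (13): use full 23 ; 36 nurse-hours to go.
Site-25 (15): use full 11 ; 25 nurse-hours to go.
Take 24 from Site-27 at 19 ; need 1 more.
Take 1 from Site-S at 23 to finish.
Cost = 11×3 + 23×13 + 11×15 + 24×19 + 1×23 = 976.

976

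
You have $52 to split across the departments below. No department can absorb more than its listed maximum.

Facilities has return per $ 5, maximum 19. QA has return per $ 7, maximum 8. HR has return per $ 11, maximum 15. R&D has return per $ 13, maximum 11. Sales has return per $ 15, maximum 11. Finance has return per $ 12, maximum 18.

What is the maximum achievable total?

656

Highest return per $ first: Sales 15 > R&D 13 > Finance 12 > HR 11 > QA 7 > Facilities 5.
Sales takes 11 to reach its cap of 11 ; 41 left.
R&D takes 11 to reach its cap of 11 ; 30 left.
Give Finance 18 to hit its cap of 18 ; 12 left.
HR: +12 (room for 15) → 12. Pool exhausted.
Total = 11×12 + 13×11 + 15×11 + 12×18 = 656.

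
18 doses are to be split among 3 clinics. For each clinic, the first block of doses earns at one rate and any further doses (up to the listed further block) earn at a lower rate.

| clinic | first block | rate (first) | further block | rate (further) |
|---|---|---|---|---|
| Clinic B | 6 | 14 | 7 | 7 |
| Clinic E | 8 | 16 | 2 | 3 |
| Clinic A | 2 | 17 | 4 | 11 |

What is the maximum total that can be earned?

268

Treat each block as its own option and order by rate: Clinic A/T1 17 > Clinic E/T1 16 > Clinic B/T1 14 > Clinic A/T2 11 > Clinic B/T2 7 > Clinic E/T2 3.
Clinic A T1 at 17: fill all 2 → 16 left.
Fill Clinic E T1 block (8 at 16) → 8 left.
Clinic B T1 at 14: fill all 6 → 2 left.
Clinic A/T2: +2 of 4 at 11; pool empty.
Total = 17×2 + 16×8 + 14×6 + 11×2 = 268.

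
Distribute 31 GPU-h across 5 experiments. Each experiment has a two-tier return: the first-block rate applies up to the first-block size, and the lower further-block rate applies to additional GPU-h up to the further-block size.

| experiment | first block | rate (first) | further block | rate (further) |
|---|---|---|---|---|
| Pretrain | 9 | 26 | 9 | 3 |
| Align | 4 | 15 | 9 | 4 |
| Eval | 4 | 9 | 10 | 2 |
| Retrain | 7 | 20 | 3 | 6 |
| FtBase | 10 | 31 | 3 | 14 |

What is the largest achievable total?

Treat each block as its own option and order by rate: FtBase/T1 31 > Pretrain/T1 26 > Retrain/T1 20 > Align/T1 15 > FtBase/T2 14 > Eval/T1 9 > Retrain/T2 6 > Align/T2 4 > Pretrain/T2 3 > Eval/T2 2.
FtBase/T1 (31): +10 ; 21 left.
Fill Pretrain T1 block (9 at 26) ; 12 left.
Retrain/T1 (20): +7 ; 5 left.
Align T1 at 15: fill all 4 ; 1 left.
1 remain; put them into FtBase T2 at 14.
Total = 31×10 + 26×9 + 20×7 + 15×4 + 14×1 = 758.

758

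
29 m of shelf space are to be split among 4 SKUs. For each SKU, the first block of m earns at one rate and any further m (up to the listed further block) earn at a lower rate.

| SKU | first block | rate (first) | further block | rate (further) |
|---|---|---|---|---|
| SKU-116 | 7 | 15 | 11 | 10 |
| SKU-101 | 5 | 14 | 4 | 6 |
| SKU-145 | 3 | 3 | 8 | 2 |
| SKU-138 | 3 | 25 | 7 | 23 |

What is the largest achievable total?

Rank every tier by rate: SKU-138/tier1 25 > SKU-138/tier2 23 > SKU-116/tier1 15 > SKU-101/tier1 14 > SKU-116/tier2 10 > SKU-101/tier2 6 > SKU-145/tier1 3 > SKU-145/tier2 2.
SKU-138/tier1 (25): +3 ; 26 left.
SKU-138/tier2 (23): +7 ; 19 left.
SKU-116/tier1 (15): +7 ; 12 left.
SKU-101 tier1 at 14: fill all 5 ; 7 left.
7 remain; put them into SKU-116 tier2 at 10.
Total = 25×3 + 23×7 + 15×7 + 14×5 + 10×7 = 481.

481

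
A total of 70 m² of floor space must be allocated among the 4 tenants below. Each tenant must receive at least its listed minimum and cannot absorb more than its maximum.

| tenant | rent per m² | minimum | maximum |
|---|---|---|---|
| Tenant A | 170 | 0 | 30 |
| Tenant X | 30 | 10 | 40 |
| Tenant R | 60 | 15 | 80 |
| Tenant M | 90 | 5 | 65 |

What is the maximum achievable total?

Meeting every minimum uses 0+10+15+5 = 30 m², leaving 40.
Order the tenants by rent per m²: Tenant A 170 > Tenant M 90 > Tenant R 60 > Tenant X 30.
Give Tenant A 30 more to hit its cap of 30 — 10 left.
Only 10 left; Tenant M takes them to reach 15.
Total = 170×30 + 30×10 + 60×15 + 90×15 = 7650.

7650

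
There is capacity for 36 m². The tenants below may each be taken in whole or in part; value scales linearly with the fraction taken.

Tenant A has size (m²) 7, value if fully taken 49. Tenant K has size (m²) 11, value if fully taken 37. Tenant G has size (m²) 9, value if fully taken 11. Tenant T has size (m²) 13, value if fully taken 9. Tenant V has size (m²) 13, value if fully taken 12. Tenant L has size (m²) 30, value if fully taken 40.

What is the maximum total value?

110

Rank by value-to-size ratio: Tenant A 49/7≈7, Tenant K 37/11≈3.36, Tenant L 40/30≈1.33, Tenant G 11/9≈1.22, Tenant V 12/13≈0.923, Tenant T 9/13≈0.692.
Tenant A: take in full, 7 m² for value 49 ; 29 left.
Take all of Tenant K (11 m², value 37) ; 18 m² left.
18 m² left: a 18/30 share of Tenant L gives 40×18/30 = 24.
Total value = 110.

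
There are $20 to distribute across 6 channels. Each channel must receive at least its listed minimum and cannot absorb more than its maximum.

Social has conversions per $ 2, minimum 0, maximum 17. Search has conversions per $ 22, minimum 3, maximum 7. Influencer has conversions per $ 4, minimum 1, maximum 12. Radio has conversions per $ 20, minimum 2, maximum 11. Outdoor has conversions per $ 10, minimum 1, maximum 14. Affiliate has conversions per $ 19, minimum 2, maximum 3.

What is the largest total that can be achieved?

386

Meeting every minimum uses 0+3+1+2+1+2 = 9 $, leaving 11.
Rank by conversions per $: Search 22 > Radio 20 > Affiliate 19 > Outdoor 10 > Influencer 4 > Social 2.
Search: +4 to 7 (cap) → 7 left.
Radio has room for 9 more but only 7 remain, so it gets 9.
Total = 22×7 + 4×1 + 20×9 + 10×1 + 19×2 = 386.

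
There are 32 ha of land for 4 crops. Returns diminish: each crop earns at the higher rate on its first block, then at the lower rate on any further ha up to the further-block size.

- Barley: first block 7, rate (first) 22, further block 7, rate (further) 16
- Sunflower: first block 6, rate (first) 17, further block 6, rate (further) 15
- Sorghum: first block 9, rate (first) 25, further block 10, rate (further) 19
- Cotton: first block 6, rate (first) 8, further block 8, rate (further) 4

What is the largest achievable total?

671

Order all 8 blocks by rate: Sorghum/tier1 25 > Barley/tier1 22 > Sorghum/tier2 19 > Sunflower/tier1 17 > Barley/tier2 16 > Sunflower/tier2 15 > Cotton/tier1 8 > Cotton/tier2 4.
Sorghum tier1 at 25: fill all 9 → 23 left.
Fill Barley tier1 block (7 at 22) → 16 left.
Sorghum/tier2 (19): +10 → 6 left.
Fill Sunflower tier1 block (6 at 17) → 0 left.
Total = 25×9 + 22×7 + 19×10 + 17×6 = 671.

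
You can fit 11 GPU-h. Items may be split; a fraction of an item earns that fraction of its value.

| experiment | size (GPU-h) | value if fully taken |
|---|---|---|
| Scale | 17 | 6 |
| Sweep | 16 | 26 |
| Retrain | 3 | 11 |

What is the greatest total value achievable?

Rank by value-to-size ratio: Retrain 11/3≈3.67, Sweep 26/16≈1.62, Scale 6/17≈0.353.
Take all of Retrain (3 GPU-h, value 11) — 8 GPU-h left.
Fill the last 8 GPU-h with part of Sweep: 8/16 of it earns 13.
Total value = 24.

24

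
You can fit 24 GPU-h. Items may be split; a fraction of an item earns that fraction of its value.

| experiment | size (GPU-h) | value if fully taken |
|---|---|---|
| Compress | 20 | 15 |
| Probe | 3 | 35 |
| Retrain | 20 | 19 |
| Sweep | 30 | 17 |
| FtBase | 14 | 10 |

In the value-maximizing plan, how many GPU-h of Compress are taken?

Rank by value-to-size ratio: Probe 35/3≈11.7, Retrain 19/20≈0.95, Compress 15/20≈0.75, FtBase 10/14≈0.714, Sweep 17/30≈0.567.
Probe: take in full, 3 GPU-h for value 35 ; 21 left.
All 20 GPU-h of Retrain fit (value 19) ; 1 remain.
Only 1 GPU-h remain; take 1/20 of Compress for value 15×1/20 = 0.75.

1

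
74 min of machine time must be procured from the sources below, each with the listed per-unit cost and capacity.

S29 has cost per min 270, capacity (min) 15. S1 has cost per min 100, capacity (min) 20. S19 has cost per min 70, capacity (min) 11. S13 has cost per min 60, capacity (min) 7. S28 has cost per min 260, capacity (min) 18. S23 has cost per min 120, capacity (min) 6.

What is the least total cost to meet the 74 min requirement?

11830

Use sources in increasing cost order.
Take 7 from S13 at 60 — need 67 more.
S19 at 70: take all 11 min — 56 still needed.
S1 at 100: take all 20 min — 36 still needed.
Take 6 from S23 at 120 — need 30 more.
S28 at 260: take all 18 min — 12 still needed.
S29 at 270: take 12 of its 15 — requirement met.
Cost = 7×60 + 11×70 + 20×100 + 6×120 + 18×260 + 12×270 = 11830.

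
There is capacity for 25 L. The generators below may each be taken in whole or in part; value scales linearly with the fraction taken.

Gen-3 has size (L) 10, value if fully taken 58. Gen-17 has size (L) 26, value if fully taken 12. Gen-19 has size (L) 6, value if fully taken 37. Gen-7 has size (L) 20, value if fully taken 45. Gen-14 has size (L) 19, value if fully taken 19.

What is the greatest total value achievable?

115.25

Rank by value-to-size ratio: Gen-19 37/6≈6.17, Gen-3 58/10≈5.8, Gen-7 45/20≈2.25, Gen-14 19/19≈1, Gen-17 12/26≈0.462.
Take all of Gen-19 (6 L, value 37) — 19 L left.
Gen-3: take in full, 10 L for value 58 — 9 left.
9 L left: a 9/20 share of Gen-7 gives 45×9/20 = 20.25.
Total value = 115.25.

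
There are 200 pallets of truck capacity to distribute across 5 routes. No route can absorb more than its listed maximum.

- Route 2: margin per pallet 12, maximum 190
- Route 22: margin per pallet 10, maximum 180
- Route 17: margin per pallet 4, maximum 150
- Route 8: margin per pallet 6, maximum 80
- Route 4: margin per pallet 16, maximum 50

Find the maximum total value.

Order the routes by margin per pallet: Route 4 16 > Route 2 12 > Route 22 10 > Route 8 6 > Route 17 4.
Give Route 4 50 to hit its cap of 50 → 150 left.
Only 150 left; Route 2 takes them to reach 150.
Total = 12×150 + 16×50 = 2600.

2600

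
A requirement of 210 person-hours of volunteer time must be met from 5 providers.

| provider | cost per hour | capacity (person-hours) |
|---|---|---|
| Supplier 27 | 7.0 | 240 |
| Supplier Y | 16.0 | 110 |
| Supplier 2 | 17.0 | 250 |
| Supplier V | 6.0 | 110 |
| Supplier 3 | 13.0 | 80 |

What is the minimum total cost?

Use providers in increasing cost order.
Take 110 from Supplier V at 6.0 — need 100 more.
Supplier 27 (7.0): take the remaining 100 — done.
Supplier 3, Supplier Y, Supplier 2: unused.
Cost = 110×6.0 + 100×7.0 = 1360.

1360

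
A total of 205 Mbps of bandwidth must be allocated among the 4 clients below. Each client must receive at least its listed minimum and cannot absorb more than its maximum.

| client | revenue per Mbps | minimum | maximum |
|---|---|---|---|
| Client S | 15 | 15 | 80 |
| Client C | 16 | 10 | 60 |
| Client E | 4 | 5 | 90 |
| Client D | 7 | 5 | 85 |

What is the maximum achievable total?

2600

Meeting every minimum uses 15+10+5+5 = 35 Mbps, leaving 170.
Rank by revenue per Mbps: Client C 16 > Client S 15 > Client D 7 > Client E 4.
Client C: +50 to 60 (cap) ; 120 left.
Client S takes 65 more to reach its cap of 80 ; 55 left.
Only 55 left; Client D takes them to reach 60.
Total = 15×80 + 16×60 + 4×5 + 7×60 = 2600.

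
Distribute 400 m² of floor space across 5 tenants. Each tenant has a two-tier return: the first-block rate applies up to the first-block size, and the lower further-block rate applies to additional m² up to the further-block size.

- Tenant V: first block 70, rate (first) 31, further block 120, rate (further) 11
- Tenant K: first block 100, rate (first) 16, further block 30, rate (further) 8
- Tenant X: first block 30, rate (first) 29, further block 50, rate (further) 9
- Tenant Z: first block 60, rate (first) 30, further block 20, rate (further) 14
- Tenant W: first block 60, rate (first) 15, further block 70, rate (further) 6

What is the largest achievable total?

8280

Order all 10 blocks by rate: Tenant V/first 31 > Tenant Z/first 30 > Tenant X/first 29 > Tenant K/first 16 > Tenant W/first 15 > Tenant Z/second 14 > Tenant V/second 11 > Tenant X/second 9 > Tenant K/second 8 > Tenant W/second 6.
Fill Tenant V first block (70 at 31) → 330 left.
Fill Tenant Z first block (60 at 30) → 270 left.
Fill Tenant X first block (30 at 29) → 240 left.
Tenant K first at 16: fill all 100 → 140 left.
Fill Tenant W first block (60 at 15) → 80 left.
Tenant Z/second (14): +20 → 60 left.
Tenant V/second: +60 of 120 at 11; pool empty.
Total = 31×70 + 30×60 + 29×30 + 16×100 + 15×60 + 14×20 + 11×60 = 8280.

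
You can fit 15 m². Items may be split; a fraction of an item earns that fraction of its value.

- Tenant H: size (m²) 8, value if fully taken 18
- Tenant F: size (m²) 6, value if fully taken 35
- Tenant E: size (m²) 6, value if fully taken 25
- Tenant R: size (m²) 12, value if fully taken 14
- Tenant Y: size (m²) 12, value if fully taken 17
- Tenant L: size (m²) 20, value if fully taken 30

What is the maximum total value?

Sort by value density: Tenant F 35/6≈5.83, Tenant E 25/6≈4.17, Tenant H 18/8≈2.25, Tenant L 30/20≈1.5, Tenant Y 17/12≈1.42, Tenant R 14/12≈1.17.
Take all of Tenant F (6 m², value 35) ; 9 m² left.
Tenant E: take in full, 6 m² for value 25 ; 3 left.
3 m² left: a 3/8 share of Tenant H gives 18×3/8 = 6.75.
Total value = 66.75.

66.75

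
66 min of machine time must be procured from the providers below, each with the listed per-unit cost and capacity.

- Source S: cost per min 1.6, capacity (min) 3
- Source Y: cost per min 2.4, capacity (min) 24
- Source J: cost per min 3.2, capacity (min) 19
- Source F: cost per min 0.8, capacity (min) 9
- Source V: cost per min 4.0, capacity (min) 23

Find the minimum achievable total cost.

174.4

Cheapest first:
Source F at 0.8: take all 9 min — 57 still needed.
Source S (1.6): use full 3 — 54 min to go.
Source Y (2.4): use full 24 — 30 min to go.
Source J (3.2): use full 19 — 11 min to go.
Take 11 from Source V at 4.0 to finish.
Cost = 9×0.8 + 3×1.6 + 24×2.4 + 19×3.2 + 11×4.0 = 174.4.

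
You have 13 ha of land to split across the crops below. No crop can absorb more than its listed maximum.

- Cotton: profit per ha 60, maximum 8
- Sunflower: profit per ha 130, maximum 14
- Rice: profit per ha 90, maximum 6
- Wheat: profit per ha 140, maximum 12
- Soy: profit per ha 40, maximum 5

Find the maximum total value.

1810

Order the crops by profit per ha: Wheat 140 > Sunflower 130 > Rice 90 > Cotton 60 > Soy 40.
Give Wheat 12 to hit its cap of 12 → 1 left.
Sunflower has room for 14 but only 1 remain, so it gets 1.
Total = 130×1 + 140×12 = 1810.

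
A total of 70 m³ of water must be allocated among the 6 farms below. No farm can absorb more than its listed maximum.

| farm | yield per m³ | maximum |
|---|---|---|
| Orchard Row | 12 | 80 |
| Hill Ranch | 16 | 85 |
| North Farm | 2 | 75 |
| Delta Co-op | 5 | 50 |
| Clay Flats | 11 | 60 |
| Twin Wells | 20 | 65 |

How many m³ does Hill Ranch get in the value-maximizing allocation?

Rank by yield per m³: Twin Wells 20 > Hill Ranch 16 > Orchard Row 12 > Clay Flats 11 > Delta Co-op 5 > North Farm 2.
Twin Wells takes 65 to reach its cap of 65 — 5 left.
Hill Ranch: +5 (room for 85) → 5. Pool exhausted.

5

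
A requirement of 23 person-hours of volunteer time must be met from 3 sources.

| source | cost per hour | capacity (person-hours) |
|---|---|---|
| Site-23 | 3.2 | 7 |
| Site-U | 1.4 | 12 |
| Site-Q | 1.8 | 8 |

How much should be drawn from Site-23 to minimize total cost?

Fill from the cheapest source first.
Take 12 from Site-U at 1.4 → need 11 more.
Take 8 from Site-Q at 1.8 → need 3 more.
Site-23 (3.2): take the remaining 3 → done.

3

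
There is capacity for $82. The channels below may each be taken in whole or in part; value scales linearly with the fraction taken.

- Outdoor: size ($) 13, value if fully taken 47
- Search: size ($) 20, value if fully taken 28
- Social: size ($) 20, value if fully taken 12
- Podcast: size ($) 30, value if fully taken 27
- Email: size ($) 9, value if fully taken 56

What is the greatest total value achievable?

Best value per unit of size first: Email 56/9≈6.22, Outdoor 47/13≈3.62, Search 28/20≈1.4, Podcast 27/30≈0.9, Social 12/20≈0.6.
All 9 $ of Email fit (value 56) — 73 remain.
Take all of Outdoor (13 $, value 47) — 60 $ left.
All 20 $ of Search fit (value 28) — 40 remain.
Take all of Podcast (30 $, value 27) — 10 $ left.
Fill the last 10 $ with part of Social: 10/20 of it earns 6.
Total value = 164.

164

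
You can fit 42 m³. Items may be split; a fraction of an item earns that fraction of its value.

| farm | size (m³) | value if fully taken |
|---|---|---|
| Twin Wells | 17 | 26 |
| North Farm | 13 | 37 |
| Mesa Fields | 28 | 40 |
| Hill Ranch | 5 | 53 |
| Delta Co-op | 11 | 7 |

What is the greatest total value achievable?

126

Rank by value-to-size ratio: Hill Ranch 53/5≈10.6, North Farm 37/13≈2.85, Twin Wells 26/17≈1.53, Mesa Fields 40/28≈1.43, Delta Co-op 7/11≈0.636.
All 5 m³ of Hill Ranch fit (value 53) → 37 remain.
All 13 m³ of North Farm fit (value 37) → 24 remain.
All 17 m³ of Twin Wells fit (value 26) → 7 remain.
Fill the last 7 m³ with part of Mesa Fields: 7/28 of it earns 10.
Total value = 126.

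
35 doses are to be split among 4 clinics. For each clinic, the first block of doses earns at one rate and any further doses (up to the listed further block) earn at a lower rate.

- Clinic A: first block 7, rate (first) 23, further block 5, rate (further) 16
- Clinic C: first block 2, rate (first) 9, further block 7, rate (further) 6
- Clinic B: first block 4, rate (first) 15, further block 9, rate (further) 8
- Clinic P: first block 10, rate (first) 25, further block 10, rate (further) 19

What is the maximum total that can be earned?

Rank every tier by rate: Clinic P/T1 25 > Clinic A/T1 23 > Clinic P/T2 19 > Clinic A/T2 16 > Clinic B/T1 15 > Clinic C/T1 9 > Clinic B/T2 8 > Clinic C/T2 6.
Clinic P T1 at 25: fill all 10 — 25 left.
Clinic A/T1 (23): +7 — 18 left.
Fill Clinic P T2 block (10 at 19) — 8 left.
Clinic A/T2 (16): +5 — 3 left.
3 remain; put them into Clinic B T1 at 15.
Total = 25×10 + 23×7 + 19×10 + 16×5 + 15×3 = 726.

726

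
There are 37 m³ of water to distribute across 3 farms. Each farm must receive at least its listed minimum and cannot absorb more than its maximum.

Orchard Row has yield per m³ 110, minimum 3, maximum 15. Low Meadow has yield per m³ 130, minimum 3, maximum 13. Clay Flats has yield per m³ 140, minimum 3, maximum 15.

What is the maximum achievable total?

Meeting every minimum uses 3+3+3 = 9 m³, leaving 28.
Order the farms by yield per m³: Clay Flats 140 > Low Meadow 130 > Orchard Row 110.
Give Clay Flats 12 more to hit its cap of 15 ; 16 left.
Low Meadow: +10 to 13 (cap) ; 6 left.
Orchard Row: +6 (room for 12) → 9. Pool exhausted.
Total = 110×9 + 130×13 + 140×15 = 4780.

4780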